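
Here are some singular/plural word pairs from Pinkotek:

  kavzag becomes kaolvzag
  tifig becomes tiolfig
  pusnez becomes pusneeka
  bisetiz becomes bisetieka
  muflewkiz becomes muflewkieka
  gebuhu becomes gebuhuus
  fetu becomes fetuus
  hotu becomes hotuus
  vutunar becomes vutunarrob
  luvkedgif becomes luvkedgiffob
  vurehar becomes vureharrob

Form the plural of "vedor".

tifig and bisetiz both have last vowel 'i' yet inflect differently (tiolfig, bisetieka), so the last vowel is not what conditions the rule; the final letter is.
"vedor" ends in -r. The stems ending in -r (vutunar → vutunarrob, vurehar → vureharrob) double the final consonant and add -ob.
The other patterns: stems ending in -g insert -ol- after the first vowel; stems ending in -z drop the final letter and add -eka; stems ending in -u add -us.
So vedor → vedorrob.

vedorrob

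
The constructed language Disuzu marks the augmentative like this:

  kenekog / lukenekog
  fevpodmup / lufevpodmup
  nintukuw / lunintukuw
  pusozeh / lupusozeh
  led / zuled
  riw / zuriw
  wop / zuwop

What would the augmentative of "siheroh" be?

lusiheroh

nintukuw and riw both end in -w yet inflect differently (lunintukuw, zuriw), so the final letter is not what conditions the rule; the number of vowels is.
"siheroh" has 3 vowels. The stems with 3 vowels (kenekog → lukenekog, fevpodmup → lufevpodmup, nintukuw → lunintukuw) add the prefix lu-.
The other pattern: stems with 1 vowel add the prefix zu-.
So siheroh → lusiheroh.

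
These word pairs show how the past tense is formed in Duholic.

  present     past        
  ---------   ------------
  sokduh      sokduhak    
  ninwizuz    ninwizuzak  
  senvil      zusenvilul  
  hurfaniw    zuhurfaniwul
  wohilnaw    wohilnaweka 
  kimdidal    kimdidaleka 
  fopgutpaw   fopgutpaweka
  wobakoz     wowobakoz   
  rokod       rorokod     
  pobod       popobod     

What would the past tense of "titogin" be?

zutitoginul

hurfaniw and wohilnaw both end in -w yet inflect differently (zuhurfaniwul, wohilnaweka), so the final letter is not what conditions the rule; the last vowel is.
"titogin" has last vowel 'i'. The stems whose last vowel is 'i' (senvil → zusenvilul, hurfaniw → zuhurfaniwul) add zu- … -ul around the stem.
So titogin → zutitoginul.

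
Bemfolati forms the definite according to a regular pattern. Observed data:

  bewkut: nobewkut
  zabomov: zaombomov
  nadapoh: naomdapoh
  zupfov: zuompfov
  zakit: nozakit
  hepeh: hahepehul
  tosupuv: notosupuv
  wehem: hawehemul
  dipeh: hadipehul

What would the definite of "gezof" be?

nadapoh and hepeh both end in -h yet inflect differently (naomdapoh, hahepehul), so the final letter is not what conditions the rule; the last vowel is.
"gezof" has last vowel 'o'. The stems whose last vowel is 'o' (zupfov → zuompfov, zabomov → zaombomov, nadapoh → naomdapoh) insert -om- after the first vowel.
The other patterns: stems whose last vowel is 'e' add ha- … -ul around the stem; stems whose last vowel is 'i' or 'u' add the prefix no-.
So gezof → geomzof.

geomzof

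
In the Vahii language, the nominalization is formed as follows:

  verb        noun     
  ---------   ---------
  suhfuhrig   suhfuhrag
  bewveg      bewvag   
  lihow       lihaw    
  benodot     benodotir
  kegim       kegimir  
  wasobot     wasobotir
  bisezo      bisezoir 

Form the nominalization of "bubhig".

bubhag

lihow and benodot both have last vowel 'o' yet inflect differently (lihaw, benodotir), so the last vowel is not what conditions the rule; the final letter is.
"bubhig" ends in -g. The stems ending in -g (suhfuhrig → suhfuhrag, bewveg → bewvag) change the last vowel to 'a'.
So bubhig → bubhag.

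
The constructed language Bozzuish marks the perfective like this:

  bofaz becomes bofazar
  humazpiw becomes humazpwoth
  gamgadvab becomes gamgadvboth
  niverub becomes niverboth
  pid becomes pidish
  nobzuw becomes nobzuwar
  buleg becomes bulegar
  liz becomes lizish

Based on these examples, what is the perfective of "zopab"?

zopabar

"zopab" has 2 vowels. The stems with 2 vowels (bofaz → bofazar, buleg → bulegar, nobzuw → nobzuwar) add -ar.
The other patterns: stems with 1 vowel add -ish; stems with 3 vowels delete the last vowel and add -oth.
So zopab → zopabar.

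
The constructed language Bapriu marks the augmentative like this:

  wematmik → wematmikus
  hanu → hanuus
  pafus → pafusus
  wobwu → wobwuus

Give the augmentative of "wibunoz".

Every pair shown (wematmik → wematmikus, hanu → hanuus, pafus → pafusus, …) follows the same rule: add -us.
So wibunoz → wibunozus.

wibunozus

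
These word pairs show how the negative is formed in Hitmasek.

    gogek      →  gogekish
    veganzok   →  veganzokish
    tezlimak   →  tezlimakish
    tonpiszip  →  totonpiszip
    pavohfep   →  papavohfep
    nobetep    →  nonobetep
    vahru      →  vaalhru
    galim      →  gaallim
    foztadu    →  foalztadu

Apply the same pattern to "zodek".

zodekish

"zodek" ends in -k. The stems ending in -k (gogek → gogekish, veganzok → veganzokish, tezlimak → tezlimakish) add -ish.
The other patterns: stems ending in -p repeat the first consonant+vowel as a prefix; stems ending in -m or -u insert -al- after the first vowel.
So zodek → zodekish.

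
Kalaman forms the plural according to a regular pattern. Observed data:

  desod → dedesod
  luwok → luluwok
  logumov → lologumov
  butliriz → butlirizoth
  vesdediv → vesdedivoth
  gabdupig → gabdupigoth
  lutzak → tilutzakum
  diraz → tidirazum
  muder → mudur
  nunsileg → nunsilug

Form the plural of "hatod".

hahatod

logumov and vesdediv both end in -v yet inflect differently (lologumov, vesdedivoth), so the final letter is not what conditions the rule; the last vowel is.
"hatod" has last vowel 'o'. The stems whose last vowel is 'o' (desod → dedesod, luwok → luluwok, logumov → lologumov) repeat the first consonant+vowel as a prefix.
The other patterns: stems whose last vowel is 'i' add -oth; stems whose last vowel is 'a' add ti- … -um around the stem; stems whose last vowel is 'e' change the last vowel to 'u'.
So hatod → hahatod.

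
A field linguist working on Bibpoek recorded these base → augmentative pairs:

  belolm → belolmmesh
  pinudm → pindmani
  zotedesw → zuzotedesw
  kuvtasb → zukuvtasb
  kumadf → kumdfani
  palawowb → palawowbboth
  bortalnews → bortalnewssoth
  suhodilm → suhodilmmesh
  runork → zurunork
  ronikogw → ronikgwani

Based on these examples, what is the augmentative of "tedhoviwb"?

tedhoviwbboth

palawowb and kuvtasb both end in -b yet inflect differently (palawowbboth, zukuvtasb), so the final letter is not what conditions the rule; the second-to-last letter is.
"tedhoviwb" has second-to-last letter 'w'. The stems whose second-to-last letter is 'w' (bortalnews → bortalnewssoth, palawowb → palawowbboth) double the final consonant and add -oth.
So tedhoviwb → tedhoviwbboth.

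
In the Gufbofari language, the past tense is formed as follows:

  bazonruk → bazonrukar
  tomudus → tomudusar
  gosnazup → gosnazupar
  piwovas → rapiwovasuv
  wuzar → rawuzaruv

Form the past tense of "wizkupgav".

tomudus and piwovas both end in -s yet inflect differently (tomudusar, rapiwovasuv), so the final letter is not what conditions the rule; the last vowel is.
"wizkupgav" has last vowel 'a'. The stems whose last vowel is 'a' (piwovas → rapiwovasuv, wuzar → rawuzaruv) add ra- … -uv around the stem.
So wizkupgav → rawizkupgavuv.

rawizkupgavuv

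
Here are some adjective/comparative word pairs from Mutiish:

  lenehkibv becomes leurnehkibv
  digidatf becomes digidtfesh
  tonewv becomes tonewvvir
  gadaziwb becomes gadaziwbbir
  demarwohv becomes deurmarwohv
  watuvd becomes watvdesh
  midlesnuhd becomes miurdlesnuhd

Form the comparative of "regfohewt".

regfohewttir

watuvd and midlesnuhd both end in -d yet inflect differently (watvdesh, miurdlesnuhd), so the final letter is not what conditions the rule; the second-to-last letter is.
"regfohewt" has second-to-last letter 'w'. The stems whose second-to-last letter is 'w' (tonewv → tonewvvir, gadaziwb → gadaziwbbir) double the final consonant and add -ir.
So regfohewt → regfohewttir.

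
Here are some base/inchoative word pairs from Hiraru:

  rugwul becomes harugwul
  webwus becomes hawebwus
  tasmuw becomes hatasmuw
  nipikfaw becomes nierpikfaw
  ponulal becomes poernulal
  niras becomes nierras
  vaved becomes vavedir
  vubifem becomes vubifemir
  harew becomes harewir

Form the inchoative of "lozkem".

tasmuw and nipikfaw both end in -w yet inflect differently (hatasmuw, nierpikfaw), so the final letter is not what conditions the rule; the last vowel is.
"lozkem" has last vowel 'e'. The stems whose last vowel is 'e' (vaved → vavedir, vubifem → vubifemir, harew → harewir) add -ir.
So lozkem → lozkemir.

lozkemir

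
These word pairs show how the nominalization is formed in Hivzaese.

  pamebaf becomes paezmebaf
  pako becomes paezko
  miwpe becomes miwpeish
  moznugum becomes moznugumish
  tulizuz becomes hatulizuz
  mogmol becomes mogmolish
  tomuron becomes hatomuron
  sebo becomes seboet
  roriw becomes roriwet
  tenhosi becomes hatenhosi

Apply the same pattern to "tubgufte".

"tubgufte" begins with t-. The stems beginning with t- (tomuron → hatomuron, tulizuz → hatulizuz, tenhosi → hatenhosi) add the prefix ha-.
So tubgufte → hatubgufte.

hatubgufte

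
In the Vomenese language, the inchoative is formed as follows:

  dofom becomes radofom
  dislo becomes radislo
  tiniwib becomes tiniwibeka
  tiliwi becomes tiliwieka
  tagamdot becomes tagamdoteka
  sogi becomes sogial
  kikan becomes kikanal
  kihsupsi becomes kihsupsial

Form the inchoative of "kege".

tiliwi and sogi both end in -i yet inflect differently (tiliwieka, sogial), so the final letter is not what conditions the rule; the first letter is.
"kege" begins with k-. The stems beginning with k- (kikan → kikanal, kihsupsi → kihsupsial) add -al.
The other patterns: stems beginning with d- add the prefix ra-; stems beginning with t- add -eka.
So kege → kegeal.

kegeal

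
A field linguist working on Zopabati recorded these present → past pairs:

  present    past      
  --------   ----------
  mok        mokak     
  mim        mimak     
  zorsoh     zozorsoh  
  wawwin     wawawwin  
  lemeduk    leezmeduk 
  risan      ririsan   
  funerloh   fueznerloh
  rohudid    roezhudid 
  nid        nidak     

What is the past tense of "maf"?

mafak

"maf" has 1 vowel. The stems with 1 vowel (nid → nidak, mok → mokak, mim → mimak) add -ak.
The other patterns: stems with 2 vowels repeat the first consonant+vowel as a prefix; stems with 3 vowels insert -ez- after the first vowel.
So maf → mafak.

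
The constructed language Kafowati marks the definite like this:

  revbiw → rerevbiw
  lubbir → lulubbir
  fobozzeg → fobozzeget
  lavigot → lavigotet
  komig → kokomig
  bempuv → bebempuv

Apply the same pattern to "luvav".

"luvav" has 2 vowels. The stems with 2 vowels (lubbir → lulubbir, revbiw → rerevbiw, bempuv → bebempuv) repeat the first consonant+vowel as a prefix.
The other pattern: stems with 3 vowels add -et.
So luvav → luluvav.

luluvav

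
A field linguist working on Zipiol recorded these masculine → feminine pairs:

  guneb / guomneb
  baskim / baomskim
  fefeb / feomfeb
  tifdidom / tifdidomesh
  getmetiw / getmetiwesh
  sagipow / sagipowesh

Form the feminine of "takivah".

takivahesh

"takivah" has 3 vowels. The stems with 3 vowels (tifdidom → tifdidomesh, getmetiw → getmetiwesh, sagipow → sagipowesh) add -esh.
So takivah → takivahesh.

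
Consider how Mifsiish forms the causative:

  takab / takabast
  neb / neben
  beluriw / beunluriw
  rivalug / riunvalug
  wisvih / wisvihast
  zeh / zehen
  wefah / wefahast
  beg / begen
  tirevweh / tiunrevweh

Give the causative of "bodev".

bodevast

zeh and wisvih both end in -h yet inflect differently (zehen, wisvihast), so the final letter is not what conditions the rule; the number of vowels is.
"bodev" has 2 vowels. The stems with 2 vowels (wisvih → wisvihast, takab → takabast, wefah → wefahast) add -ast.
The other patterns: stems with 1 vowel add -en; stems with 3 vowels insert -un- after the first vowel.
So bodev → bodevast.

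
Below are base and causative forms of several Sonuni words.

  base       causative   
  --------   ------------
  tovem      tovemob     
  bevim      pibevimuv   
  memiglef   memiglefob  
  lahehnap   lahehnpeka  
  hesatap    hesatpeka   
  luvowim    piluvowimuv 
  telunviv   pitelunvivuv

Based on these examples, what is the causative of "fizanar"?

fizanreka

"fizanar" has last vowel 'a'. The stems whose last vowel is 'a' (hesatap → hesatpeka, lahehnap → lahehnpeka) delete the last vowel and add -eka.
So fizanar → fizanreka.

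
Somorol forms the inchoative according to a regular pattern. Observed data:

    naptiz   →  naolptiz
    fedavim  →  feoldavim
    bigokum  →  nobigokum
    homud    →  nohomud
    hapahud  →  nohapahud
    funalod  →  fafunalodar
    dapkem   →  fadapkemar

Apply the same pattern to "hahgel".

fahahgelar

fedavim and bigokum both end in -m yet inflect differently (feoldavim, nobigokum), so the final letter is not what conditions the rule; the last vowel is.
"hahgel" has last vowel 'e'. The one such stem in the data (dapkem → fadapkemar) adds fa- … -ar around the stem, so the same rule applies.
The other patterns: stems whose last vowel is 'i' insert -ol- after the first vowel; stems whose last vowel is 'u' add the prefix no-.
So hahgel → fahahgelar.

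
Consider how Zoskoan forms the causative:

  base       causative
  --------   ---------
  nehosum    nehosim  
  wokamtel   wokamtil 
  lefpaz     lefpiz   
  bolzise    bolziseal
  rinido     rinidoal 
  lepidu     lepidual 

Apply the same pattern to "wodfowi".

wodfowial

"wodfowi" ends in a vowel. The stems ending in a vowel (bolzise → bolziseal, rinido → rinidoal, lepidu → lepidual) add -al.
The other pattern: stems ending in a consonant change the last vowel to 'i'.
So wodfowi → wodfowial.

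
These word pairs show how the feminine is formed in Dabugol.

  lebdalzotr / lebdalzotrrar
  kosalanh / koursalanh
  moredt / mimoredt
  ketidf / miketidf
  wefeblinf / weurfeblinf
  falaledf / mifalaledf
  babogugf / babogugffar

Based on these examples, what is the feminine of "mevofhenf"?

meurvofhenf

falaledf and wefeblinf both end in -f yet inflect differently (mifalaledf, weurfeblinf), so the final letter is not what conditions the rule; the second-to-last letter is.
"mevofhenf" has second-to-last letter 'n'. The stems whose second-to-last letter is 'n' (kosalanh → koursalanh, wefeblinf → weurfeblinf) insert -ur- after the first vowel.
So mevofhenf → meurvofhenf.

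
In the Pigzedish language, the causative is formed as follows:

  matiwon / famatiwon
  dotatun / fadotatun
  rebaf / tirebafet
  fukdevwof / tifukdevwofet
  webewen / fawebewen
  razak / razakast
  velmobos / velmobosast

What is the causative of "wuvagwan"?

fawuvagwan

matiwon and fukdevwof both have last vowel 'o' yet inflect differently (famatiwon, tifukdevwofet), so the last vowel is not what conditions the rule; the final letter is.
"wuvagwan" ends in -n. The stems ending in -n (webewen → fawebewen, matiwon → famatiwon, dotatun → fadotatun) add the prefix fa-.
The other patterns: stems ending in -f add ti- … -et around the stem; stems ending in -k or -s add -ast.
So wuvagwan → fawuvagwan.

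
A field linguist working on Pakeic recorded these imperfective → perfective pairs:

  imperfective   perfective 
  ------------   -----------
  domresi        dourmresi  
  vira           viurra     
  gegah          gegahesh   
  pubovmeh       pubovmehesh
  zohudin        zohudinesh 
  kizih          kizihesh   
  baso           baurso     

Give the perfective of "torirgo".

"torirgo" ends in a vowel. The stems ending in a vowel (vira → viurra, baso → baurso, domresi → dourmresi) insert -ur- after the first vowel.
The other pattern: stems ending in a consonant add -esh.
So torirgo → tourrirgo.

tourrirgo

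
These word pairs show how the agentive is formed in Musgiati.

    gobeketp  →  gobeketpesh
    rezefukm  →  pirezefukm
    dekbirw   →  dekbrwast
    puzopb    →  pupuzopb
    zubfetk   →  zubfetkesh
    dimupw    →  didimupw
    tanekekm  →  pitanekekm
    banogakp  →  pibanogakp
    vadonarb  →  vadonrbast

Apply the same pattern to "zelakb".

"zelakb" has second-to-last letter 'k'. The stems whose second-to-last letter is 'k' (rezefukm → pirezefukm, banogakp → pibanogakp, tanekekm → pitanekekm) add the prefix pi-.
The other patterns: stems whose second-to-last letter is 'p' repeat the first consonant+vowel as a prefix; stems whose second-to-last letter is 't' add -esh; stems whose second-to-last letter is 'r' delete the last vowel and add -ast.
So zelakb → pizelakb.

pizelakb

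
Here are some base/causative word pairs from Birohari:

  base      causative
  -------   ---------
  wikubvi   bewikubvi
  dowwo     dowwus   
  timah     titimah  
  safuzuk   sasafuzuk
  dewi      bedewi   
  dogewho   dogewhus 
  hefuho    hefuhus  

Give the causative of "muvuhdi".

dowwo and dewi both begin with d- yet inflect differently (dowwus, bedewi), so the first letter is not what conditions the rule; the final letter is.
"muvuhdi" ends in -i. The stems ending in -i (wikubvi → bewikubvi, dewi → bedewi) add the prefix be-.
The other patterns: stems ending in -o drop the final letter and add -us; stems ending in -h or -k repeat the first consonant+vowel as a prefix.
So muvuhdi → bemuvuhdi.

bemuvuhdi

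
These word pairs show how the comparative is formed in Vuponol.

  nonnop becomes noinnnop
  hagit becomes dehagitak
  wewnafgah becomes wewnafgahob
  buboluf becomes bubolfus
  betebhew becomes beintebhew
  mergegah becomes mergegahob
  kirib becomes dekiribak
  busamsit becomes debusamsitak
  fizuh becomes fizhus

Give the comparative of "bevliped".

wewnafgah and fizuh both end in -h yet inflect differently (wewnafgahob, fizhus), so the final letter is not what conditions the rule; the last vowel is.
"bevliped" has last vowel 'e'. The one such stem in the data (betebhew → beintebhew) inserts -in- after the first vowel (as does nonnop), so the same rule applies.
The other patterns: stems whose last vowel is 'i' add de- … -ak around the stem; stems whose last vowel is 'a' add -ob; stems whose last vowel is 'u' delete the last vowel and add -us.
So bevliped → beinvliped.

beinvliped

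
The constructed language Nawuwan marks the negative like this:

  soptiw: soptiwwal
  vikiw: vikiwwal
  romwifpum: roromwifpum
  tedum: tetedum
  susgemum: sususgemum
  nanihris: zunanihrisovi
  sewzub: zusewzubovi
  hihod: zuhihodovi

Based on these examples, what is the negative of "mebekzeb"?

soptiw and nanihris both have last vowel 'i' yet inflect differently (soptiwwal, zunanihrisovi), so the last vowel is not what conditions the rule; the final letter is.
"mebekzeb" ends in -b. The one such stem in the data (sewzub → zusewzubovi) adds zu- … -ovi around the stem, so the same rule applies.
So mebekzeb → zumebekzebovi.

zumebekzebovi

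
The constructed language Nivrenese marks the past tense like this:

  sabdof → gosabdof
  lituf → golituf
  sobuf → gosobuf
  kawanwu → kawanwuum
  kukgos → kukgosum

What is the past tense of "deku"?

"deku" ends in -u. The one such stem in the data (kawanwu → kawanwuum) adds -um, so the same rule applies.
So deku → dekuum.

dekuum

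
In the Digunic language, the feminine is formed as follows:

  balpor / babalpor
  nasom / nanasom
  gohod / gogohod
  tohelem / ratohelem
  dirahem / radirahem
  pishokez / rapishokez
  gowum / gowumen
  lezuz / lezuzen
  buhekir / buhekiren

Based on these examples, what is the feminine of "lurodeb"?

nasom and tohelem both end in -m yet inflect differently (nanasom, ratohelem), so the final letter is not what conditions the rule; the last vowel is.
"lurodeb" has last vowel 'e'. The stems whose last vowel is 'e' (tohelem → ratohelem, dirahem → radirahem, pishokez → rapishokez) add the prefix ra-.
So lurodeb → ralurodeb.

ralurodeb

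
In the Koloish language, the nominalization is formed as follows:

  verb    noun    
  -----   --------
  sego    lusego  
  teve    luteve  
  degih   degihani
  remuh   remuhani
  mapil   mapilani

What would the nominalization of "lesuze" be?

"lesuze" ends in a vowel. The stems ending in a vowel (teve → luteve, sego → lusego) add the prefix lu-.
So lesuze → lulesuze.

lulesuze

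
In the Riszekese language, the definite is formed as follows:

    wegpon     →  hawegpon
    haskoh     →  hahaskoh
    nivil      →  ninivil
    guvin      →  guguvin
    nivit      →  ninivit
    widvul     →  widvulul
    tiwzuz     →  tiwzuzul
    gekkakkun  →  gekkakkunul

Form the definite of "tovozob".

wegpon and guvin both end in -n yet inflect differently (hawegpon, guguvin), so the final letter is not what conditions the rule; the last vowel is.
"tovozob" has last vowel 'o'. The stems whose last vowel is 'o' (wegpon → hawegpon, haskoh → hahaskoh) add the prefix ha-.
So tovozob → hatovozob.

hatovozob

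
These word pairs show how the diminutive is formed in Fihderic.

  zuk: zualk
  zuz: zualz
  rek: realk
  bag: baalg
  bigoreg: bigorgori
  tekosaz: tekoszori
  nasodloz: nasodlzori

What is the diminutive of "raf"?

bag and bigoreg both end in -g yet inflect differently (baalg, bigorgori), so the final letter is not what conditions the rule; the number of vowels is.
"raf" has 1 vowel. The stems with 1 vowel (zuk → zualk, zuz → zualz, rek → realk) insert -al- after the first vowel.
The other pattern: stems with 3 vowels delete the last vowel and add -ori.
So raf → raalf.

raalf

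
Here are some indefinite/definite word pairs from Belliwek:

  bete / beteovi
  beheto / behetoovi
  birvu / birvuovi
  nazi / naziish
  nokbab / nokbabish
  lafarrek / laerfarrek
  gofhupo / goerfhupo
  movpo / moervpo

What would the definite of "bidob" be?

beheto and gofhupo both end in -o yet inflect differently (behetoovi, goerfhupo), so the final letter is not what conditions the rule; the first letter is.
"bidob" begins with b-. The stems beginning with b- (bete → beteovi, beheto → behetoovi, birvu → birvuovi) add -ovi.
So bidob → bidobovi.

bidobovi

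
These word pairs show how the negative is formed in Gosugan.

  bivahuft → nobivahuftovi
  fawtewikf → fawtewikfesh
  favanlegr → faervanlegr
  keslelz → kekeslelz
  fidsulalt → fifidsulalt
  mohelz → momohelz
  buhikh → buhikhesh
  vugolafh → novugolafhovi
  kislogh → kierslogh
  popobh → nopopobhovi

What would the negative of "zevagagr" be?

buhikh and kislogh both end in -h yet inflect differently (buhikhesh, kierslogh), so the final letter is not what conditions the rule; the second-to-last letter is.
"zevagagr" has second-to-last letter 'g'. The stems whose second-to-last letter is 'g' (kislogh → kierslogh, favanlegr → faervanlegr) insert -er- after the first vowel.
The other patterns: stems whose second-to-last letter is 'k' add -esh; stems whose second-to-last letter is 'l' repeat the first consonant+vowel as a prefix; stems whose second-to-last letter is 'b' or 'f' add no- … -ovi around the stem.
So zevagagr → zeervagagr.

zeervagagr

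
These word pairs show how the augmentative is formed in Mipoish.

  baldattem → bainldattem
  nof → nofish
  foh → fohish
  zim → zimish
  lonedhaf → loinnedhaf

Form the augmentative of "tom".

lonedhaf and nof both end in -f yet inflect differently (loinnedhaf, nofish), so the final letter is not what conditions the rule; the number of vowels is.
"tom" has 1 vowel. The stems with 1 vowel (nof → nofish, foh → fohish, zim → zimish) add -ish.
So tom → tomish.

tomish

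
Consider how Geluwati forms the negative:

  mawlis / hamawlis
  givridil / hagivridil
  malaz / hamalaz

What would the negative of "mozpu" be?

Every pair shown (mawlis → hamawlis, givridil → hagivridil, malaz → hamalaz) follows the same rule: add the prefix ha-.
So mozpu → hamozpu.

hamozpu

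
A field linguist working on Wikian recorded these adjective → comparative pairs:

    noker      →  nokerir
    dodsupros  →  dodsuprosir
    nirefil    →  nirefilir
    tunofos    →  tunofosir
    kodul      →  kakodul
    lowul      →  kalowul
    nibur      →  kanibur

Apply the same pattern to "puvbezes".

"puvbezes" has last vowel 'e'. The one such stem in the data (noker → nokerir) adds -ir, so the same rule applies.
The other pattern: stems whose last vowel is 'u' add the prefix ka-.
So puvbezes → puvbezesir.

puvbezesir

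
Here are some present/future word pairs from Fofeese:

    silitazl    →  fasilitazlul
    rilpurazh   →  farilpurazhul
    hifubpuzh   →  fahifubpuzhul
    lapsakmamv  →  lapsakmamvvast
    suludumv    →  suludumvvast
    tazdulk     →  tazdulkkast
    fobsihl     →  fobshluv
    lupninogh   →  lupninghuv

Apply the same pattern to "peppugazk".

fapeppugazkul

silitazl and fobsihl both end in -l yet inflect differently (fasilitazlul, fobshluv), so the final letter is not what conditions the rule; the second-to-last letter is.
"peppugazk" has second-to-last letter 'z'. The stems whose second-to-last letter is 'z' (silitazl → fasilitazlul, rilpurazh → farilpurazhul, hifubpuzh → fahifubpuzhul) add fa- … -ul around the stem.
The other patterns: stems whose second-to-last letter is 'l' or 'm' double the final consonant and add -ast; stems whose second-to-last letter is 'g' or 'h' delete the last vowel and add -uv.
So peppugazk → fapeppugazkul.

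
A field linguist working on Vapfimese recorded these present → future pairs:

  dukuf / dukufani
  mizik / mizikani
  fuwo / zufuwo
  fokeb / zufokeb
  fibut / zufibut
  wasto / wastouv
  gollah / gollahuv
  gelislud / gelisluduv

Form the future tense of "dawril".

fuwo and wasto both end in -o yet inflect differently (zufuwo, wastouv), so the final letter is not what conditions the rule; the first letter is.
"dawril" begins with d-. The one such stem in the data (dukuf → dukufani) adds -ani, so the same rule applies.
The other patterns: stems beginning with f- add the prefix zu-; stems beginning with g- or w- add -uv.
So dawril → dawrilani.

dawrilani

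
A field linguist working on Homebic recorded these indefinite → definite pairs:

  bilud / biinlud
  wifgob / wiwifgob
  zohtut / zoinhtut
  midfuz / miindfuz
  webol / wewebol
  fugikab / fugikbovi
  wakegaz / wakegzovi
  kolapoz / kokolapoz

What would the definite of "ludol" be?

fugikab and wifgob both end in -b yet inflect differently (fugikbovi, wiwifgob), so the final letter is not what conditions the rule; the last vowel is.
"ludol" has last vowel 'o'. The stems whose last vowel is 'o' (webol → wewebol, wifgob → wiwifgob, kolapoz → kokolapoz) repeat the first consonant+vowel as a prefix.
The other patterns: stems whose last vowel is 'a' delete the last vowel and add -ovi; stems whose last vowel is 'u' insert -in- after the first vowel.
So ludol → luludol.

luludol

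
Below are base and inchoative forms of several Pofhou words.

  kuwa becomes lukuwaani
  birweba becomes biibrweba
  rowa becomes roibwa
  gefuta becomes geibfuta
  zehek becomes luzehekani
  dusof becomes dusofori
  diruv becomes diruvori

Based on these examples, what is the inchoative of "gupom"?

guibpom

"gupom" begins with g-. The one such stem in the data (gefuta → geibfuta) inserts -ib- after the first vowel (as do birweba, rowa), so the same rule applies.
So gupom → guibpom.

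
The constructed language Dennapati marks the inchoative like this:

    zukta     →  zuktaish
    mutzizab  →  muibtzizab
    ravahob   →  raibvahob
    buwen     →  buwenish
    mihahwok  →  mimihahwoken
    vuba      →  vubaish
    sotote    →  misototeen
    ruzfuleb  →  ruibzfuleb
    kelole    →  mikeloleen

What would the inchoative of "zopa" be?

zopaish

buwen and ruzfuleb both have last vowel 'e' yet inflect differently (buwenish, ruibzfuleb), so the last vowel is not what conditions the rule; the final letter is.
"zopa" ends in -a. The stems ending in -a (vuba → vubaish, zukta → zuktaish) add -ish.
The other patterns: stems ending in -b insert -ib- after the first vowel; stems ending in -e or -k add mi- … -en around the stem.
So zopa → zopaish.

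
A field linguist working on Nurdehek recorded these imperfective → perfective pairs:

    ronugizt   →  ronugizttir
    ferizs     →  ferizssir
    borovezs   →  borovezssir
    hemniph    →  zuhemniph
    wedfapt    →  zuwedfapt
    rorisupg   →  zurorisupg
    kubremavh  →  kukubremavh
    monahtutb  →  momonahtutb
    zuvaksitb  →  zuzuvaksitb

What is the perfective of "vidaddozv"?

vidaddozvvir

"vidaddozv" has second-to-last letter 'z'. The stems whose second-to-last letter is 'z' (ronugizt → ronugizttir, ferizs → ferizssir, borovezs → borovezssir) double the final consonant and add -ir.
The other patterns: stems whose second-to-last letter is 'p' add the prefix zu-; stems whose second-to-last letter is 't' or 'v' repeat the first consonant+vowel as a prefix.
So vidaddozv → vidaddozvvir.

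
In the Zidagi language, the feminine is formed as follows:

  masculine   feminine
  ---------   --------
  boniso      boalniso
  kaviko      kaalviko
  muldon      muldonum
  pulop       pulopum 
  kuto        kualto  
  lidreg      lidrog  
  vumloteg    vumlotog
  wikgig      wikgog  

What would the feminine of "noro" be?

noalro

"noro" ends in -o. The stems ending in -o (kaviko → kaalviko, kuto → kualto, boniso → boalniso) insert -al- after the first vowel.
The other patterns: stems ending in -g change the last vowel to 'o'; stems ending in -n or -p add -um.
So noro → noalro.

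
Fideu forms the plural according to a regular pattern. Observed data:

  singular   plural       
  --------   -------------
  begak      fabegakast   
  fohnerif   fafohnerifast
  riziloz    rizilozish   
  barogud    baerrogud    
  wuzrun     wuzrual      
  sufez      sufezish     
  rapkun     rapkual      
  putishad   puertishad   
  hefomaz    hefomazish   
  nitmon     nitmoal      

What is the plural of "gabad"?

gaerbad

"gabad" ends in -d. The stems ending in -d (putishad → puertishad, barogud → baerrogud) insert -er- after the first vowel.
The other patterns: stems ending in -z add -ish; stems ending in -n drop the final letter and add -al; stems ending in -f or -k add fa- … -ast around the stem.
So gabad → gaerbad.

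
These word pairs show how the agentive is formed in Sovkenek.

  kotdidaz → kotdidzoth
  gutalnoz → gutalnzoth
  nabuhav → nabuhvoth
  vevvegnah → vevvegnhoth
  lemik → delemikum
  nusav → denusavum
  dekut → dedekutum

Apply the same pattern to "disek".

dedisekum

nabuhav and nusav both end in -v yet inflect differently (nabuhvoth, denusavum), so the final letter is not what conditions the rule; the number of vowels is.
"disek" has 2 vowels. The stems with 2 vowels (lemik → delemikum, nusav → denusavum, dekut → dedekutum) add de- … -um around the stem.
The other pattern: stems with 3 vowels delete the last vowel and add -oth.
So disek → dedisekum.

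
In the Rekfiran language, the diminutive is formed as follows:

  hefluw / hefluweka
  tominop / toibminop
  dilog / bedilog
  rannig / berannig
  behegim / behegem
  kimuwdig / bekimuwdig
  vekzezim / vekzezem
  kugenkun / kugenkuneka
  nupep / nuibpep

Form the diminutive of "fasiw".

fasiweka

"fasiw" ends in -w. The one such stem in the data (hefluw → hefluweka) adds -eka, so the same rule applies.
The other patterns: stems ending in -p insert -ib- after the first vowel; stems ending in -g add the prefix be-; stems ending in -m change the last vowel to 'e'.
So fasiw → fasiweka.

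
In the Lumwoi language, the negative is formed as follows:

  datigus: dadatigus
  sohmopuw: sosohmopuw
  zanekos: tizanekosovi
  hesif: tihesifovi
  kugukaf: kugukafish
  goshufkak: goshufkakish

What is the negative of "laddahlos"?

tiladdahlosovi

datigus and zanekos both end in -s yet inflect differently (dadatigus, tizanekosovi), so the final letter is not what conditions the rule; the last vowel is.
"laddahlos" has last vowel 'o'. The one such stem in the data (zanekos → tizanekosovi) adds ti- … -ovi around the stem, so the same rule applies.
So laddahlos → tiladdahlosovi.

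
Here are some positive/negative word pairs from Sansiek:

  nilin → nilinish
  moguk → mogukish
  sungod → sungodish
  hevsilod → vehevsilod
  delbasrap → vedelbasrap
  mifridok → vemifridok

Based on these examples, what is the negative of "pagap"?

"pagap" has 2 vowels. The stems with 2 vowels (nilin → nilinish, moguk → mogukish, sungod → sungodish) add -ish.
The other pattern: stems with 3 vowels add the prefix ve-.
So pagap → pagapish.

pagapish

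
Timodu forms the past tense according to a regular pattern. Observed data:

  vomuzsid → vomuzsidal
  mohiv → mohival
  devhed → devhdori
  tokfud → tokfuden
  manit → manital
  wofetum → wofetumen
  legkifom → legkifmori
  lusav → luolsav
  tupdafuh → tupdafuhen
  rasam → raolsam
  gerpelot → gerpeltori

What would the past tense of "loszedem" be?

mohiv and lusav both end in -v yet inflect differently (mohival, luolsav), so the final letter is not what conditions the rule; the last vowel is.
"loszedem" has last vowel 'e'. The one such stem in the data (devhed → devhdori) deletes the last vowel and adds -ori (as do legkifom, gerpelot), so the same rule applies.
So loszedem → loszedmori.

loszedmori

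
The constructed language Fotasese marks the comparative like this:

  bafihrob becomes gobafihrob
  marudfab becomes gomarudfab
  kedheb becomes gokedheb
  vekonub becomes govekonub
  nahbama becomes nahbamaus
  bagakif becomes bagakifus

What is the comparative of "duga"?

dugaus

marudfab and nahbama both have last vowel 'a' yet inflect differently (gomarudfab, nahbamaus), so the last vowel is not what conditions the rule; the final letter is.
"duga" ends in -a. The one such stem in the data (nahbama → nahbamaus) adds -us, so the same rule applies.
The other pattern: stems ending in -b add the prefix go-.
So duga → dugaus.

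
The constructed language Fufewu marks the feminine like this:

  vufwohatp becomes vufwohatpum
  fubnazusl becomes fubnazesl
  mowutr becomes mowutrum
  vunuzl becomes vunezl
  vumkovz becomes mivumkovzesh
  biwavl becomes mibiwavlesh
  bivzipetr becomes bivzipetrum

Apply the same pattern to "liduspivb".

miliduspivbesh

biwavl and vunuzl both end in -l yet inflect differently (mibiwavlesh, vunezl), so the final letter is not what conditions the rule; the second-to-last letter is.
"liduspivb" has second-to-last letter 'v'. The stems whose second-to-last letter is 'v' (vumkovz → mivumkovzesh, biwavl → mibiwavlesh) add mi- … -esh around the stem.
The other patterns: stems whose second-to-last letter is 't' add -um; stems whose second-to-last letter is 's' or 'z' change the last vowel to 'e'.
So liduspivb → miliduspivbesh.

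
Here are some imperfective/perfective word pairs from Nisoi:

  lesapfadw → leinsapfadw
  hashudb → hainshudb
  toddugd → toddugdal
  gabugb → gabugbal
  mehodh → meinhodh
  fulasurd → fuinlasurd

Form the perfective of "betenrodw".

"betenrodw" has second-to-last letter 'd'. The stems whose second-to-last letter is 'd' (mehodh → meinhodh, hashudb → hainshudb, lesapfadw → leinsapfadw) insert -in- after the first vowel.
The other pattern: stems whose second-to-last letter is 'g' add -al.
So betenrodw → beintenrodw.

beintenrodw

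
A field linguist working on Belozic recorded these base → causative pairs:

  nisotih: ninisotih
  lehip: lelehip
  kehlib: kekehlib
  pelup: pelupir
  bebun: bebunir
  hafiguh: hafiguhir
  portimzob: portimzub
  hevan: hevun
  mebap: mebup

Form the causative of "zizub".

lehip and pelup both end in -p yet inflect differently (lelehip, pelupir), so the final letter is not what conditions the rule; the last vowel is.
"zizub" has last vowel 'u'. The stems whose last vowel is 'u' (pelup → pelupir, bebun → bebunir, hafiguh → hafiguhir) add -ir.
The other patterns: stems whose last vowel is 'i' repeat the first consonant+vowel as a prefix; stems whose last vowel is 'a' or 'o' change the last vowel to 'u'.
So zizub → zizubir.

zizubir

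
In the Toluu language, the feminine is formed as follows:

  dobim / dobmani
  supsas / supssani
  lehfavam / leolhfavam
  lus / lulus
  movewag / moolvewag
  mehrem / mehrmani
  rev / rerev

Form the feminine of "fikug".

fikgani

lus and supsas both end in -s yet inflect differently (lulus, supssani), so the final letter is not what conditions the rule; the number of vowels is.
"fikug" has 2 vowels. The stems with 2 vowels (dobim → dobmani, supsas → supssani, mehrem → mehrmani) delete the last vowel and add -ani.
So fikug → fikgani.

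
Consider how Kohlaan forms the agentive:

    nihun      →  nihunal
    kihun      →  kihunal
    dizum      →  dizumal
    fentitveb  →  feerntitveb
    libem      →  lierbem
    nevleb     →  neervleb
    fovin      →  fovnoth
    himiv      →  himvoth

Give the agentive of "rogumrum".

rogumrumal

dizum and libem both end in -m yet inflect differently (dizumal, lierbem), so the final letter is not what conditions the rule; the last vowel is.
"rogumrum" has last vowel 'u'. The stems whose last vowel is 'u' (nihun → nihunal, kihun → kihunal, dizum → dizumal) add -al.
So rogumrum → rogumrumal.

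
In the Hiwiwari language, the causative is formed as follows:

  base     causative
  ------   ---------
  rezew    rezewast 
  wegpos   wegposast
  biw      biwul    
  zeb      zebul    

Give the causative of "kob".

rezew and biw both end in -w yet inflect differently (rezewast, biwul), so the final letter is not what conditions the rule; the number of vowels is.
"kob" has 1 vowel. The stems with 1 vowel (zeb → zebul, biw → biwul) add -ul.
So kob → kobul.

kobul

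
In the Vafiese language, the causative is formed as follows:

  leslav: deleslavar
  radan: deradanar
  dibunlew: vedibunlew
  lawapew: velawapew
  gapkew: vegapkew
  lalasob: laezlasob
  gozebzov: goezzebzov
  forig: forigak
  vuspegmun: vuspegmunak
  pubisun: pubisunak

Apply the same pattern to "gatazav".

degatazavar

leslav and gozebzov both end in -v yet inflect differently (deleslavar, goezzebzov), so the final letter is not what conditions the rule; the last vowel is.
"gatazav" has last vowel 'a'. The stems whose last vowel is 'a' (leslav → deleslavar, radan → deradanar) add de- … -ar around the stem.
The other patterns: stems whose last vowel is 'e' add the prefix ve-; stems whose last vowel is 'o' insert -ez- after the first vowel; stems whose last vowel is 'i' or 'u' add -ak.
So gatazav → degatazavar.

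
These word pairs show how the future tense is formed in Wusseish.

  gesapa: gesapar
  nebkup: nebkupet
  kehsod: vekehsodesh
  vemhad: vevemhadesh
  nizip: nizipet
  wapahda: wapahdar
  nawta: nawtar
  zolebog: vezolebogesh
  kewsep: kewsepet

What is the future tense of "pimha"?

pimhar

gesapa and vemhad both have last vowel 'a' yet inflect differently (gesapar, vevemhadesh), so the last vowel is not what conditions the rule; the final letter is.
"pimha" ends in -a. The stems ending in -a (gesapa → gesapar, nawta → nawtar, wapahda → wapahdar) drop the final letter and add -ar.
The other patterns: stems ending in -p add -et; stems ending in -d or -g add ve- … -esh around the stem.
So pimha → pimhar.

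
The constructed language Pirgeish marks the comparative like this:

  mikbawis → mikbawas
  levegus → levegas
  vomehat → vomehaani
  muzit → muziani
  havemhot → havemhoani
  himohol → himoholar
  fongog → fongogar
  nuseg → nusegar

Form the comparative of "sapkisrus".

mikbawis and muzit both have last vowel 'i' yet inflect differently (mikbawas, muziani), so the last vowel is not what conditions the rule; the final letter is.
"sapkisrus" ends in -s. The stems ending in -s (mikbawis → mikbawas, levegus → levegas) change the last vowel to 'a'.
The other patterns: stems ending in -t drop the final letter and add -ani; stems ending in -g or -l add -ar.
So sapkisrus → sapkisras.

sapkisras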